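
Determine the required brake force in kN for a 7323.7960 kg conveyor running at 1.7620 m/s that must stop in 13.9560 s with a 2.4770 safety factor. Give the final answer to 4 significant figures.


F = 7323.7960 * 1.7620 / 13.9560 * 2.4770 / 1000
F = 2.290 kN


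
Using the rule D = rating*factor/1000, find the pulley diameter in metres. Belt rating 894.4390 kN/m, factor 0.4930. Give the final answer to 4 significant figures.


D = 894.4390 * 0.4930 / 1000
D = 0.4410 m


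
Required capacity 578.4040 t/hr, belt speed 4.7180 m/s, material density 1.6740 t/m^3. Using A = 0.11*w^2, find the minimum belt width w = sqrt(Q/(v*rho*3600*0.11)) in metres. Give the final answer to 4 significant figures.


A_req = 578.4040 / (4.7180 * 1.6740 * 3600) = 0.020343 m^2
w = sqrt(0.020343 / 0.11)
w = 0.4300 m


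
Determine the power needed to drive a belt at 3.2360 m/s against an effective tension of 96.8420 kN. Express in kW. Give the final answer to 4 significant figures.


P = Te * v = 96.8420 * 3.2360
P = 313.4 kW


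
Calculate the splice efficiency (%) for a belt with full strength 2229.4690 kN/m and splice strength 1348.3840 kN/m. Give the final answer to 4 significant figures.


Eff = 1348.3840 / 2229.4690 * 100
Eff = 60.48 %


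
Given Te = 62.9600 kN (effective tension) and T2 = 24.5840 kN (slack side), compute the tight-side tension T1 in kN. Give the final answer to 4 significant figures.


T1 = Te + T2 = 62.9600 + 24.5840
T1 = 87.54 kN


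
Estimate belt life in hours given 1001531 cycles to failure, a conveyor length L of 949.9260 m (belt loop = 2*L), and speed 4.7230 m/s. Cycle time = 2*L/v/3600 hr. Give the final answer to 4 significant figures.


cycle_time = 2 * 949.9260 / 4.7230 / 3600 = 0.111738 hr
life = 1001531 * 0.111738 = 111900 hours


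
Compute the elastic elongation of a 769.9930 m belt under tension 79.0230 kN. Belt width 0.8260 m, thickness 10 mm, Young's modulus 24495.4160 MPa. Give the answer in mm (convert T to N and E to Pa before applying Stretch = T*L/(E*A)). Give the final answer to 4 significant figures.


A = 0.8260 * 0.01 = 0.00826 m^2
Stretch = 79.0230*1000 * 769.9930 / (24495.4160e6 * 0.00826) * 1000
Stretch = 300.7 mm


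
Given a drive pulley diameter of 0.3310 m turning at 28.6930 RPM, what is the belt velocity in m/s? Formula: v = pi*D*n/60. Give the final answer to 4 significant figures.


v = pi * 0.3310 * 28.6930 / 60
v = 0.4973 m/s


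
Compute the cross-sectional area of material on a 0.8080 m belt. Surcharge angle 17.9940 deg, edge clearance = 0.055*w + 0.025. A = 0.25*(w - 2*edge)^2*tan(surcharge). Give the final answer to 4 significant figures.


edge = 0.055*0.8080 + 0.025 = 0.06944 m
ew = 0.8080 - 2*0.06944 = 0.66912 m
A = 0.25 * 0.66912^2 * tan(17.9940 deg)
A = 0.03636 m^2


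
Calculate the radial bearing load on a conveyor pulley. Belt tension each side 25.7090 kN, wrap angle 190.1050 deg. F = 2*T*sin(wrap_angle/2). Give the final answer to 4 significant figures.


F = 2 * 25.7090 * sin(190.1050/2 deg)
F = 51.22 kN


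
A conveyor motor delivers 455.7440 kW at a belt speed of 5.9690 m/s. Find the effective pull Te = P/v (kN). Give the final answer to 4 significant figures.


Te = P / v = 455.7440 / 5.9690
Te = 76.35 kN


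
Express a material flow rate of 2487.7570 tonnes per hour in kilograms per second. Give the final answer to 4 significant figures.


m_dot = 2487.7570 * 1000 / 3600
m_dot = 691.0 kg/s


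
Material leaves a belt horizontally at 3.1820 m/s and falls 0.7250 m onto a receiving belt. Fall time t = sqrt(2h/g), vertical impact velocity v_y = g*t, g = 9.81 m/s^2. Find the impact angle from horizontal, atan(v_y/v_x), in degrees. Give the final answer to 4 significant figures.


t = sqrt(2*0.7250/9.81) = 0.384459 s
v_y = 9.81 * 0.384459 = 3.77154 m/s
angle = atan(3.77154 / 3.1820) = 49.85 deg


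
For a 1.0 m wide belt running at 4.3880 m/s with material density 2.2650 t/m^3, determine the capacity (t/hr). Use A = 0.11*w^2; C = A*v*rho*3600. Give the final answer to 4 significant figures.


A = 0.11 * 1.0^2 = 0.11 m^2
C = 0.11 * 4.3880 * 2.2650 * 3600
C = 3936 t/hr


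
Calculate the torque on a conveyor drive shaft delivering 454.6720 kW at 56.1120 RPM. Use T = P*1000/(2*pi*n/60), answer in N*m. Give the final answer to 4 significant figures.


omega = 2*pi*56.1120/60 = 5.87603 rad/s
T = 454.6720*1000 / 5.87603
T = 77380 N*m


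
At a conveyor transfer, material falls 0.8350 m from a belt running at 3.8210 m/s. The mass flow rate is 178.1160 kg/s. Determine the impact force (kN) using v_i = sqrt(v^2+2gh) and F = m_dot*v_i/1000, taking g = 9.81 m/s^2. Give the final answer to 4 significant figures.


v_i = sqrt(3.8210^2 + 2*9.81*0.8350) = 5.56621 m/s
F = 178.1160 * 5.56621 / 1000
F = 0.9914 kN


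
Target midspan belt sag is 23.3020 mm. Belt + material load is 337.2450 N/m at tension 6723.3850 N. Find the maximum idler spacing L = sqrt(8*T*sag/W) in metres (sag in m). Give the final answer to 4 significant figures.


sag = 23.3020/1000 = 0.023302 m
L = sqrt(8 * 6723.3850 * 0.023302 / 337.2450)
L = 1.928 m


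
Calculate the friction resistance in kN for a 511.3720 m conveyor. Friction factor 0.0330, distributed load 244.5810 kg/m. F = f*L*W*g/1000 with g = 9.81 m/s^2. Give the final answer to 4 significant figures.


F = 0.0330 * 511.3720 * 244.5810 * 9.81 / 1000
F = 40.49 kN


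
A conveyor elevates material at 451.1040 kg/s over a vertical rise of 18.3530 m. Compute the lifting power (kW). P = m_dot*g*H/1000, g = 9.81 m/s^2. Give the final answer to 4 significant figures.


P = 451.1040 * 9.81 * 18.3530 / 1000
P = 81.22 kW


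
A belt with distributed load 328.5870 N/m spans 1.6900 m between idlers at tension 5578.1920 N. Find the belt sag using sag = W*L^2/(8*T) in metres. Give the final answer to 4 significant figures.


sag = 328.5870 * 1.6900^2 / (8 * 5578.1920)
sag = 0.02103 m


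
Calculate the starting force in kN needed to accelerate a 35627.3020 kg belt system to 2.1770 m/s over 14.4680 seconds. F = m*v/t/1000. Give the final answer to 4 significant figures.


F = 35627.3020 * 2.1770 / 14.4680 / 1000
F = 5.361 kN


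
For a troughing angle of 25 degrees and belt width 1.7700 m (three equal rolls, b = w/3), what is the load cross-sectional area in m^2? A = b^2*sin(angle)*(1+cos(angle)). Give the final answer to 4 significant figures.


b = 1.7700/3 = 0.59 m
A = 0.59^2 * sin(25 deg) * (1 + cos(25 deg))
A = 0.2804 m^2


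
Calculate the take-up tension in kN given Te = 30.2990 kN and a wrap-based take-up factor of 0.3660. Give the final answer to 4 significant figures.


T_tu = 30.2990 * 0.3660
T_tu = 11.09 kN


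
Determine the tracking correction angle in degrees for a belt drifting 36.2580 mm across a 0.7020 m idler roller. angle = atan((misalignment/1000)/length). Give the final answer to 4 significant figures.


misalign_m = 36.2580 / 1000 = 0.036258 m
angle = atan(0.036258 / 0.7020)
angle = 2.957 deg


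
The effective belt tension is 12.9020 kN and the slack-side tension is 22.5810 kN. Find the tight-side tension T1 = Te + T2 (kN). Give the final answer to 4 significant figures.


T1 = Te + T2 = 12.9020 + 22.5810
T1 = 35.48 kN


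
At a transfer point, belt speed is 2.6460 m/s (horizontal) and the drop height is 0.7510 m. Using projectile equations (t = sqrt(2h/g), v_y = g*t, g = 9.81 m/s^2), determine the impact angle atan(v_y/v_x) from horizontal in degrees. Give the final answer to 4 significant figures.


t = sqrt(2*0.7510/9.81) = 0.391292 s
v_y = 9.81 * 0.391292 = 3.83857 m/s
angle = atan(3.83857 / 2.6460) = 55.42 deg


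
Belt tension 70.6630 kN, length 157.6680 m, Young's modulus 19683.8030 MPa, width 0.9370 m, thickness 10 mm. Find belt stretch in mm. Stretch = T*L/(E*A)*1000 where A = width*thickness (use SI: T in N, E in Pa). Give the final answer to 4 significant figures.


A = 0.9370 * 0.01 = 0.00937 m^2
Stretch = 70.6630*1000 * 157.6680 / (19683.8030e6 * 0.00937) * 1000
Stretch = 60.41 mm


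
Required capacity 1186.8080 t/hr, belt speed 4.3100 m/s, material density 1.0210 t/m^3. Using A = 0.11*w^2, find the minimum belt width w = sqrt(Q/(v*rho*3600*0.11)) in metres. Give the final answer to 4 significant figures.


A_req = 1186.8080 / (4.3100 * 1.0210 * 3600) = 0.0749161 m^2
w = sqrt(0.0749161 / 0.11)
w = 0.8253 m


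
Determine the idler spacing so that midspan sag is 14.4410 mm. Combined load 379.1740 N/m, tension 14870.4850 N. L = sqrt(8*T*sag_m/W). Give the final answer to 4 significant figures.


sag = 14.4410/1000 = 0.014441 m
L = sqrt(8 * 14870.4850 * 0.014441 / 379.1740)
L = 2.129 m


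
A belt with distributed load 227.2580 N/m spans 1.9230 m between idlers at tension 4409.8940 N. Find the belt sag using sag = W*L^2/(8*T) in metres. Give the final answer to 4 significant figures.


sag = 227.2580 * 1.9230^2 / (8 * 4409.8940)
sag = 0.02382 m


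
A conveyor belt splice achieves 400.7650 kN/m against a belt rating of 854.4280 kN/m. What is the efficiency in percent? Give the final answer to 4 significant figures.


Eff = 400.7650 / 854.4280 * 100
Eff = 46.90 %


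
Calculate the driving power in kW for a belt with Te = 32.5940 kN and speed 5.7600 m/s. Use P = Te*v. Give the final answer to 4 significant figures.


P = Te * v = 32.5940 * 5.7600
P = 187.7 kW


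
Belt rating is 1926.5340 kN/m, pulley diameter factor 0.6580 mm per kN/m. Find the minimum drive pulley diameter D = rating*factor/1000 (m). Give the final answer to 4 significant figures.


D = 1926.5340 * 0.6580 / 1000
D = 1.268 m


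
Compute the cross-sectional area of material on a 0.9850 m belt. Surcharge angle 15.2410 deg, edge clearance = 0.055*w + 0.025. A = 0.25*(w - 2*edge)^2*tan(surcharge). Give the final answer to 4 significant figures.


edge = 0.055*0.9850 + 0.025 = 0.079175 m
ew = 0.9850 - 2*0.079175 = 0.82665 m
A = 0.25 * 0.82665^2 * tan(15.2410 deg)
A = 0.04655 m^2


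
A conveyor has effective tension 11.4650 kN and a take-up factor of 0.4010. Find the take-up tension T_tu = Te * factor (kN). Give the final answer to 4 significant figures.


T_tu = 11.4650 * 0.4010
T_tu = 4.597 kN


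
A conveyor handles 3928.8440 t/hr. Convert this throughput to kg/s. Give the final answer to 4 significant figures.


m_dot = 3928.8440 * 1000 / 3600
m_dot = 1091 kg/s


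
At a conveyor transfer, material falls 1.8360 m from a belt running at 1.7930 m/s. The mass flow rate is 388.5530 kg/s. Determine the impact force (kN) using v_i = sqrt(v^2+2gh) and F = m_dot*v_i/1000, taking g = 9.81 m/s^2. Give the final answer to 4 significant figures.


v_i = sqrt(1.7930^2 + 2*9.81*1.8360) = 6.26396 m/s
F = 388.5530 * 6.26396 / 1000
F = 2.434 kN


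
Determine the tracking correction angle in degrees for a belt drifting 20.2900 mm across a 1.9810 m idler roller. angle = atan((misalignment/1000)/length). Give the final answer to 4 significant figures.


misalign_m = 20.2900 / 1000 = 0.020290 m
angle = atan(0.020290 / 1.9810)
angle = 0.5868 deg


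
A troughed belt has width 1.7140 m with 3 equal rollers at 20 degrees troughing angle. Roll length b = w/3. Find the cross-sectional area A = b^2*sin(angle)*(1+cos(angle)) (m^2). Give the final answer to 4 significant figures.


b = 1.7140/3 = 0.571333 m
A = 0.571333^2 * sin(20 deg) * (1 + cos(20 deg))
A = 0.2166 m^2


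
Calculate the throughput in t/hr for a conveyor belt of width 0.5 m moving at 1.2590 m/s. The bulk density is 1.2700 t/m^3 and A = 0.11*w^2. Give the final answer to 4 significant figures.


A = 0.11 * 0.5^2 = 0.0275 m^2
C = 0.0275 * 1.2590 * 1.2700 * 3600
C = 158.3 t/hr


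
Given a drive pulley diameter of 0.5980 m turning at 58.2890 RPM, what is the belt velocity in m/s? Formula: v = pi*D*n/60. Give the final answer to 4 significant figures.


v = pi * 0.5980 * 58.2890 / 60
v = 1.825 m/s


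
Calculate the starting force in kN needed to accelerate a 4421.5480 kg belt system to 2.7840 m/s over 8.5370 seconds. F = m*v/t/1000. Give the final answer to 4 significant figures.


F = 4421.5480 * 2.7840 / 8.5370 / 1000
F = 1.442 kN


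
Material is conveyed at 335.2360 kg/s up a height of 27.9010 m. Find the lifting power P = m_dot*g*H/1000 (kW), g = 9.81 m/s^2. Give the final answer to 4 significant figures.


P = 335.2360 * 9.81 * 27.9010 / 1000
P = 91.76 kW


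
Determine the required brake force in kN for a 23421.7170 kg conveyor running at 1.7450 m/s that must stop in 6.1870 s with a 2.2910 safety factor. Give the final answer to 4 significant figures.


F = 23421.7170 * 1.7450 / 6.1870 * 2.2910 / 1000
F = 15.13 kN


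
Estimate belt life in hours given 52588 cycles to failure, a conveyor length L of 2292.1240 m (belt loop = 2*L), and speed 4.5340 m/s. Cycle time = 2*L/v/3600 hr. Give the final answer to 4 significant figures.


cycle_time = 2 * 2292.1240 / 4.5340 / 3600 = 0.280856 hr
life = 52588 * 0.280856 = 14770 hours


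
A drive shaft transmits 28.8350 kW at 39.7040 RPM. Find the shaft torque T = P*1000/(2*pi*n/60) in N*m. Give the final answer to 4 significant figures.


omega = 2*pi*39.7040/60 = 4.15779 rad/s
T = 28.8350*1000 / 4.15779
T = 6935 N*m


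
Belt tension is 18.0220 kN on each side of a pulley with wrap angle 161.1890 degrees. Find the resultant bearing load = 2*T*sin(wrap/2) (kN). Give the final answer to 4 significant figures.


F = 2 * 18.0220 * sin(161.1890/2 deg)
F = 35.56 kN


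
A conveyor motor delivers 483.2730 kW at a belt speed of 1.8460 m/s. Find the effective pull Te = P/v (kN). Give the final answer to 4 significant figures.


Te = P / v = 483.2730 / 1.8460
Te = 261.8 kN


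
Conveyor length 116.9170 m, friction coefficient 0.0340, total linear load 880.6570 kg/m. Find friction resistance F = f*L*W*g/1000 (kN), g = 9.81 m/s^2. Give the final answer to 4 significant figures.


F = 0.0340 * 116.9170 * 880.6570 * 9.81 / 1000
F = 34.34 kN


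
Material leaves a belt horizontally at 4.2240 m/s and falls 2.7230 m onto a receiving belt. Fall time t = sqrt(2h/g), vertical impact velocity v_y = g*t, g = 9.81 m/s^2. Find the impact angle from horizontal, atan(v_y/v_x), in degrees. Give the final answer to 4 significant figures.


t = sqrt(2*2.7230/9.81) = 0.745082 s
v_y = 9.81 * 0.745082 = 7.30925 m/s
angle = atan(7.30925 / 4.2240) = 59.98 deg


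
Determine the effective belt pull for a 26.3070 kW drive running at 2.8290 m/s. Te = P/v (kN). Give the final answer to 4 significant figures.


Te = P / v = 26.3070 / 2.8290
Te = 9.299 kN


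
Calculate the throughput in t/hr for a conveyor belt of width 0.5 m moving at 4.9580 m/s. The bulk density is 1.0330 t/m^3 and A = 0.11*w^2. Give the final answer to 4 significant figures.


A = 0.11 * 0.5^2 = 0.0275 m^2
C = 0.0275 * 4.9580 * 1.0330 * 3600
C = 507.0 t/hr


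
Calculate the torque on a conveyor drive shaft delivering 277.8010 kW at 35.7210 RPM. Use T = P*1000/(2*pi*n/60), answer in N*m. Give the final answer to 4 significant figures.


omega = 2*pi*35.7210/60 = 3.74069 rad/s
T = 277.8010*1000 / 3.74069
T = 74260 N*m


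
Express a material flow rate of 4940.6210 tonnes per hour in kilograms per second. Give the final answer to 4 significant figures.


m_dot = 4940.6210 * 1000 / 3600
m_dot = 1372 kg/s


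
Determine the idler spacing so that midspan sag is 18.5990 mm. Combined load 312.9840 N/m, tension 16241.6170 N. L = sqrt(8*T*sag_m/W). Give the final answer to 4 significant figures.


sag = 18.5990/1000 = 0.018599 m
L = sqrt(8 * 16241.6170 * 0.018599 / 312.9840)
L = 2.779 m


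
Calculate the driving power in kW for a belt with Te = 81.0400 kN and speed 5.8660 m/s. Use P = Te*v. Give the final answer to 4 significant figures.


P = Te * v = 81.0400 * 5.8660
P = 475.4 kW


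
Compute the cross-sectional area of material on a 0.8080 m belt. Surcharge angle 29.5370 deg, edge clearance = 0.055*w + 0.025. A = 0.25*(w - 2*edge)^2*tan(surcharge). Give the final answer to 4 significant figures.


edge = 0.055*0.8080 + 0.025 = 0.06944 m
ew = 0.8080 - 2*0.06944 = 0.66912 m
A = 0.25 * 0.66912^2 * tan(29.5370 deg)
A = 0.06342 m^2


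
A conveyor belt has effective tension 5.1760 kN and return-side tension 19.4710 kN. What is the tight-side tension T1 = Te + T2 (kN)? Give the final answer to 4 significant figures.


T1 = Te + T2 = 5.1760 + 19.4710
T1 = 24.65 kN


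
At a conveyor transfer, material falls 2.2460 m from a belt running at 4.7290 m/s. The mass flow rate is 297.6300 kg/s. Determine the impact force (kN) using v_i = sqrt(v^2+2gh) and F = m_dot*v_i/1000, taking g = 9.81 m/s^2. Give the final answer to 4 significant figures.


v_i = sqrt(4.7290^2 + 2*9.81*2.2460) = 8.15046 m/s
F = 297.6300 * 8.15046 / 1000
F = 2.426 kN


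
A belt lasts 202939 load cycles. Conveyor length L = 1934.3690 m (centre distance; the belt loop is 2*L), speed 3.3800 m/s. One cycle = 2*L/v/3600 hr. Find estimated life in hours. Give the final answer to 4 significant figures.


cycle_time = 2 * 1934.3690 / 3.3800 / 3600 = 0.317944 hr
life = 202939 * 0.317944 = 64520 hours


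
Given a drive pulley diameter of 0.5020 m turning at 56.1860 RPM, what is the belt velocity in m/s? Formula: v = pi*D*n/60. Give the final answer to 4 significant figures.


v = pi * 0.5020 * 56.1860 / 60
v = 1.477 m/s


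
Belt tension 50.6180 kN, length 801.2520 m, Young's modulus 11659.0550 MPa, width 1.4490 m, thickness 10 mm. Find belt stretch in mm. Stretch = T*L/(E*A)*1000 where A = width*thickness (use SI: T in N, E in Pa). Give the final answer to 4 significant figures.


A = 1.4490 * 0.01 = 0.01449 m^2
Stretch = 50.6180*1000 * 801.2520 / (11659.0550e6 * 0.01449) * 1000
Stretch = 240.1 mm


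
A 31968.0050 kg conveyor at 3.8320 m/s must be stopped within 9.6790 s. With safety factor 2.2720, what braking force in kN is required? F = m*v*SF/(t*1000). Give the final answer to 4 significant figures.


F = 31968.0050 * 3.8320 / 9.6790 * 2.2720 / 1000
F = 28.76 kN


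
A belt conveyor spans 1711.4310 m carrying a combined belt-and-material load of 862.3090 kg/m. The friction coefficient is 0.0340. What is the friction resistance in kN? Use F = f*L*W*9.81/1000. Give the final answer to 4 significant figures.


F = 0.0340 * 1711.4310 * 862.3090 * 9.81 / 1000
F = 492.2 kN


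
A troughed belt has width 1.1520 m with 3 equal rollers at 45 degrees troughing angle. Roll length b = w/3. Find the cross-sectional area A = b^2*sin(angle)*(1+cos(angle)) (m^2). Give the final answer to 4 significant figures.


b = 1.1520/3 = 0.384 m
A = 0.384^2 * sin(45 deg) * (1 + cos(45 deg))
A = 0.1780 m^2


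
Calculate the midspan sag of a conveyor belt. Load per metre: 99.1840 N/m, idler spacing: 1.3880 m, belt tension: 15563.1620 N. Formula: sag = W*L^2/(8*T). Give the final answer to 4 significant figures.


sag = 99.1840 * 1.3880^2 / (8 * 15563.1620)
sag = 0.001535 m


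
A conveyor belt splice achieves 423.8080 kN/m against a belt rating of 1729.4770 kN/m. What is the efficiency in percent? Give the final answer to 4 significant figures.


Eff = 423.8080 / 1729.4770 * 100
Eff = 24.50 %


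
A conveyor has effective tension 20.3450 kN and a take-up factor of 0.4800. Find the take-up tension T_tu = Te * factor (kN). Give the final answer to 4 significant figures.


T_tu = 20.3450 * 0.4800
T_tu = 9.766 kN


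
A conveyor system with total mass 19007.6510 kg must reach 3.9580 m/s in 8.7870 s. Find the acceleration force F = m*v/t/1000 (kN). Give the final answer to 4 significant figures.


F = 19007.6510 * 3.9580 / 8.7870 / 1000
F = 8.562 kN


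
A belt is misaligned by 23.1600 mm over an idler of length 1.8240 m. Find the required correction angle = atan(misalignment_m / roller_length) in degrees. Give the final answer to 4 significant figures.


misalign_m = 23.1600 / 1000 = 0.023160 m
angle = atan(0.023160 / 1.8240)
angle = 0.7275 deg


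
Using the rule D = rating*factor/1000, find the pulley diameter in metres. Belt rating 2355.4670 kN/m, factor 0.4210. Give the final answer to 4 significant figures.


D = 2355.4670 * 0.4210 / 1000
D = 0.9917 m


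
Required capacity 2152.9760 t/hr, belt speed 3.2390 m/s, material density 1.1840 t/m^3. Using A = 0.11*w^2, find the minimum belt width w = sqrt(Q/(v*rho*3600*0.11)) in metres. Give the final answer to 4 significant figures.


A_req = 2152.9760 / (3.2390 * 1.1840 * 3600) = 0.155946 m^2
w = sqrt(0.155946 / 0.11)
w = 1.191 m


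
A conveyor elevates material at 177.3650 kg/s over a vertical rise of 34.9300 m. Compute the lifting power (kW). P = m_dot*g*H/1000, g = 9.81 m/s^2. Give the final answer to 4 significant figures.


P = 177.3650 * 9.81 * 34.9300 / 1000
P = 60.78 kW


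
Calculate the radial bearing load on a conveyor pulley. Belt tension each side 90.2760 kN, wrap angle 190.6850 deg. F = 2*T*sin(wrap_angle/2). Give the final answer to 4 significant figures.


F = 2 * 90.2760 * sin(190.6850/2 deg)
F = 179.8 kN


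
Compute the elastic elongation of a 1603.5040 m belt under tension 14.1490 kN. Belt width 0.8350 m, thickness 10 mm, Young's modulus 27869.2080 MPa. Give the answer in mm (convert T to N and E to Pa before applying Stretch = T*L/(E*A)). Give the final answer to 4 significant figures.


A = 0.8350 * 0.01 = 0.00835 m^2
Stretch = 14.1490*1000 * 1603.5040 / (27869.2080e6 * 0.00835) * 1000
Stretch = 97.50 mm


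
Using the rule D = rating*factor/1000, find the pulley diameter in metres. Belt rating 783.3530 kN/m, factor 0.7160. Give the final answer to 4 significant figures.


D = 783.3530 * 0.7160 / 1000
D = 0.5609 m


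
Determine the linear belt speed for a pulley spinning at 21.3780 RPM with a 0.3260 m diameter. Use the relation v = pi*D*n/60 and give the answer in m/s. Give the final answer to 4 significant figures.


v = pi * 0.3260 * 21.3780 / 60
v = 0.3649 m/s


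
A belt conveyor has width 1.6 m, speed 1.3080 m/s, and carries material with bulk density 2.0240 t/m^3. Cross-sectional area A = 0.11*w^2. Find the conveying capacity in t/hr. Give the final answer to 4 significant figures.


A = 0.11 * 1.6^2 = 0.2816 m^2
C = 0.2816 * 1.3080 * 2.0240 * 3600
C = 2684 t/hr


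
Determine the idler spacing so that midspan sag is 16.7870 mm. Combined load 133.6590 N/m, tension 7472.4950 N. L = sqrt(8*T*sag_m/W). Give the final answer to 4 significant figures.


sag = 16.7870/1000 = 0.016787 m
L = sqrt(8 * 7472.4950 * 0.016787 / 133.6590)
L = 2.740 m


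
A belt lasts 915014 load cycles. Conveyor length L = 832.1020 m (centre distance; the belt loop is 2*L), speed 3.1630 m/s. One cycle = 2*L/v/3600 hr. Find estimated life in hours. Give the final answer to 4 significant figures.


cycle_time = 2 * 832.1020 / 3.1630 / 3600 = 0.146152 hr
life = 915014 * 0.146152 = 133700 hours


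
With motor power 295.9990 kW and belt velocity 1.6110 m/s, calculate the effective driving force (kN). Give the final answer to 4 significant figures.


Te = P / v = 295.9990 / 1.6110
Te = 183.7 kN


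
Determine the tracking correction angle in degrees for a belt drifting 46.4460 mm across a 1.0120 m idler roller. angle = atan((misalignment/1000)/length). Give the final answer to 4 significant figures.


misalign_m = 46.4460 / 1000 = 0.046446 m
angle = atan(0.046446 / 1.0120)
angle = 2.628 deg


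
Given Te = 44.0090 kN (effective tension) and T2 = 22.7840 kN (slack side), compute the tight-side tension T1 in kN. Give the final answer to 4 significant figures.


T1 = Te + T2 = 44.0090 + 22.7840
T1 = 66.79 kN


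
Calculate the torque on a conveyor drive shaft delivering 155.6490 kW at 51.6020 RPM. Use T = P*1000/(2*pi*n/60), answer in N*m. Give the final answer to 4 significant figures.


omega = 2*pi*51.6020/60 = 5.40375 rad/s
T = 155.6490*1000 / 5.40375
T = 28800 N*m


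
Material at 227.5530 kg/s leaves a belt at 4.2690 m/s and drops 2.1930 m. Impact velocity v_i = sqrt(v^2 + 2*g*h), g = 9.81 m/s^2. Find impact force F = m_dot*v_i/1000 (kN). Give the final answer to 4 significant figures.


v_i = sqrt(4.2690^2 + 2*9.81*2.1930) = 7.8263 m/s
F = 227.5530 * 7.8263 / 1000
F = 1.781 kN


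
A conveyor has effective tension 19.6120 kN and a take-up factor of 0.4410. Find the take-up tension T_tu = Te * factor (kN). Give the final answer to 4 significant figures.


T_tu = 19.6120 * 0.4410
T_tu = 8.649 kN


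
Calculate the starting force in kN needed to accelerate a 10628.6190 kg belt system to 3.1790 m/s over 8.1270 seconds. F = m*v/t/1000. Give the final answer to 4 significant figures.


F = 10628.6190 * 3.1790 / 8.1270 / 1000
F = 4.158 kN


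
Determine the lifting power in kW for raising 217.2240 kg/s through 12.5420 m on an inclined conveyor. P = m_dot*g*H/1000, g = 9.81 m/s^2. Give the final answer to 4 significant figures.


P = 217.2240 * 9.81 * 12.5420 / 1000
P = 26.73 kW


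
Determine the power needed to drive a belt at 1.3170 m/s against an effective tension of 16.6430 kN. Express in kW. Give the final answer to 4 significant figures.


P = Te * v = 16.6430 * 1.3170
P = 21.92 kW


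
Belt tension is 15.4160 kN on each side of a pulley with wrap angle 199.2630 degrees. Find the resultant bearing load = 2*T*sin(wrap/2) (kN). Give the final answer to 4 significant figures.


F = 2 * 15.4160 * sin(199.2630/2 deg)
F = 30.40 kN


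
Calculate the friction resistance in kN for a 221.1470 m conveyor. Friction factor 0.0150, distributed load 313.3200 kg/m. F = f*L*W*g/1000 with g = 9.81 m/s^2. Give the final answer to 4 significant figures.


F = 0.0150 * 221.1470 * 313.3200 * 9.81 / 1000
F = 10.20 kN


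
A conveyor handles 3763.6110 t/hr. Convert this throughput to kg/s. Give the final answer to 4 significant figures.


m_dot = 3763.6110 * 1000 / 3600
m_dot = 1045 kg/s


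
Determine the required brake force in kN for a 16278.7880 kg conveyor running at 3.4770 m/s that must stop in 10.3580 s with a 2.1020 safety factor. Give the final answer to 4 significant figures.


F = 16278.7880 * 3.4770 / 10.3580 * 2.1020 / 1000
F = 11.49 kN


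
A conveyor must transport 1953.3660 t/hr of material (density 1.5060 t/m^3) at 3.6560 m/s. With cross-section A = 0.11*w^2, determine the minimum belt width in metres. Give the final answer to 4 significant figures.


A_req = 1953.3660 / (3.6560 * 1.5060 * 3600) = 0.0985485 m^2
w = sqrt(0.0985485 / 0.11)
w = 0.9465 m


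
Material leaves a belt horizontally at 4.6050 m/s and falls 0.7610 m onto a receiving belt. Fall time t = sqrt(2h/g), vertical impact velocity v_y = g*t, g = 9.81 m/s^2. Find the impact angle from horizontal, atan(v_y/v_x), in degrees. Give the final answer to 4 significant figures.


t = sqrt(2*0.7610/9.81) = 0.393888 s
v_y = 9.81 * 0.393888 = 3.86404 m/s
angle = atan(3.86404 / 4.6050) = 40.00 deg


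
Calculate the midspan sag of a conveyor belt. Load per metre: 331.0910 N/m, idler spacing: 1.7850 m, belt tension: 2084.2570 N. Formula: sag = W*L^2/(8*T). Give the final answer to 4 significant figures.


sag = 331.0910 * 1.7850^2 / (8 * 2084.2570)
sag = 0.06327 m


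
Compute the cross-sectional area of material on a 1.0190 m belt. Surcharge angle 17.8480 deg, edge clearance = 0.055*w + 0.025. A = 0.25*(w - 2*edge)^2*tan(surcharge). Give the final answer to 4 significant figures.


edge = 0.055*1.0190 + 0.025 = 0.081045 m
ew = 1.0190 - 2*0.081045 = 0.85691 m
A = 0.25 * 0.85691^2 * tan(17.8480 deg)
A = 0.05911 m^2


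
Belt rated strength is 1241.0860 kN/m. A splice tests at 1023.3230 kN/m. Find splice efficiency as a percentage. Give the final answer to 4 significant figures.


Eff = 1023.3230 / 1241.0860 * 100
Eff = 82.45 %


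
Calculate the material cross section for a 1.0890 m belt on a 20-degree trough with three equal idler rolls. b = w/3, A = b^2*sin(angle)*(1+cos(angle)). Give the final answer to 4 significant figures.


b = 1.0890/3 = 0.363 m
A = 0.363^2 * sin(20 deg) * (1 + cos(20 deg))
A = 0.08742 m^2


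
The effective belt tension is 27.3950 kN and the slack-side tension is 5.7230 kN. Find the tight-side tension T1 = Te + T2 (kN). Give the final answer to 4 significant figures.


T1 = Te + T2 = 27.3950 + 5.7230
T1 = 33.12 kN


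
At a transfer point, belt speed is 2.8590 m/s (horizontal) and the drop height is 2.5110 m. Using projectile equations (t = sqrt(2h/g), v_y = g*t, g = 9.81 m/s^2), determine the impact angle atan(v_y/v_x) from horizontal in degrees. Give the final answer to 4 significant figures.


t = sqrt(2*2.5110/9.81) = 0.71549 s
v_y = 9.81 * 0.71549 = 7.01896 m/s
angle = atan(7.01896 / 2.8590) = 67.84 deg


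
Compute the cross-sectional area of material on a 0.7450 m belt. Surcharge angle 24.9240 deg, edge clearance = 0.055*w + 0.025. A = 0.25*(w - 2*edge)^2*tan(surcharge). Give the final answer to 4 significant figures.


edge = 0.055*0.7450 + 0.025 = 0.065975 m
ew = 0.7450 - 2*0.065975 = 0.61305 m
A = 0.25 * 0.61305^2 * tan(24.9240 deg)
A = 0.04366 m^2


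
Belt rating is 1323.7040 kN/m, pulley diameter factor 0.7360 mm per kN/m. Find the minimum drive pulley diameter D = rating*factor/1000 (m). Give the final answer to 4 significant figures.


D = 1323.7040 * 0.7360 / 1000
D = 0.9742 m


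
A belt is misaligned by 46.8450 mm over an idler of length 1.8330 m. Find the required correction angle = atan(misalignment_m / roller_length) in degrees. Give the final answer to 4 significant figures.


misalign_m = 46.8450 / 1000 = 0.046845 m
angle = atan(0.046845 / 1.8330)
angle = 1.464 deg


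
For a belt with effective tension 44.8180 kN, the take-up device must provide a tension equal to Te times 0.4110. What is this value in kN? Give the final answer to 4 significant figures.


T_tu = 44.8180 * 0.4110
T_tu = 18.42 kN


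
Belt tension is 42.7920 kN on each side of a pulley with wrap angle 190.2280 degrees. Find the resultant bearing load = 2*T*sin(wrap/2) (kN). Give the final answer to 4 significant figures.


F = 2 * 42.7920 * sin(190.2280/2 deg)
F = 85.24 kN


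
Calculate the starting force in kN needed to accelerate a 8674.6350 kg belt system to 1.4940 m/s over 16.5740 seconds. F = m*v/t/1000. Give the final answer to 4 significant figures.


F = 8674.6350 * 1.4940 / 16.5740 / 1000
F = 0.7819 kN


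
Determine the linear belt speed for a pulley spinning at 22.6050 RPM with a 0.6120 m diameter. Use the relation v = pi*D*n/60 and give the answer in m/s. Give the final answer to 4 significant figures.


v = pi * 0.6120 * 22.6050 / 60
v = 0.7244 m/s


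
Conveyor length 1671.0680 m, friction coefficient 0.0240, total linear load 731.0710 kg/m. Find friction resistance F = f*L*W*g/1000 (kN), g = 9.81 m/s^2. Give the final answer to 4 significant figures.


F = 0.0240 * 1671.0680 * 731.0710 * 9.81 / 1000
F = 287.6 kN


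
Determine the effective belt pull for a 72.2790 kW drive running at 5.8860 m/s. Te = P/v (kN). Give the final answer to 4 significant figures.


Te = P / v = 72.2790 / 5.8860
Te = 12.28 kN


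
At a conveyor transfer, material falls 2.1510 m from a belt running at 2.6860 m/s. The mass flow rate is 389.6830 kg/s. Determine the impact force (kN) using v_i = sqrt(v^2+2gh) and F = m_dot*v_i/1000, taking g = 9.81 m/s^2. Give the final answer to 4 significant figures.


v_i = sqrt(2.6860^2 + 2*9.81*2.1510) = 7.02974 m/s
F = 389.6830 * 7.02974 / 1000
F = 2.739 kN


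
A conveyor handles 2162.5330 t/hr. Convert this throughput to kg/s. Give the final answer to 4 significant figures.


m_dot = 2162.5330 * 1000 / 3600
m_dot = 600.7 kg/s


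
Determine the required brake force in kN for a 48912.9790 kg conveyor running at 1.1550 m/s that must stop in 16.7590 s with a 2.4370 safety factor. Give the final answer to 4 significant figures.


F = 48912.9790 * 1.1550 / 16.7590 * 2.4370 / 1000
F = 8.215 kN


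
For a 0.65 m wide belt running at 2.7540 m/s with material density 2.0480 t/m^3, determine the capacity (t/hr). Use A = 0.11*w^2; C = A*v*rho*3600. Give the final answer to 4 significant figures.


A = 0.11 * 0.65^2 = 0.046475 m^2
C = 0.046475 * 2.7540 * 2.0480 * 3600
C = 943.7 t/hr


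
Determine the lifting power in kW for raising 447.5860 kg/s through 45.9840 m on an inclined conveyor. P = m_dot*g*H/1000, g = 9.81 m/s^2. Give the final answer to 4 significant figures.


P = 447.5860 * 9.81 * 45.9840 / 1000
P = 201.9 kW


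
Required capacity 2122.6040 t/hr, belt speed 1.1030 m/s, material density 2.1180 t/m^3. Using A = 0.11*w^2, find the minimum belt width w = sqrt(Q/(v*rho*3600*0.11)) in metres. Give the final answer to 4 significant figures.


A_req = 2122.6040 / (1.1030 * 2.1180 * 3600) = 0.252386 m^2
w = sqrt(0.252386 / 0.11)
w = 1.515 m


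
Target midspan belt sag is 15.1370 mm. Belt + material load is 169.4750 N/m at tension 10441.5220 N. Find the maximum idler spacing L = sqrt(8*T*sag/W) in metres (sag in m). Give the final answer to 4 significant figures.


sag = 15.1370/1000 = 0.015137 m
L = sqrt(8 * 10441.5220 * 0.015137 / 169.4750)
L = 2.731 m


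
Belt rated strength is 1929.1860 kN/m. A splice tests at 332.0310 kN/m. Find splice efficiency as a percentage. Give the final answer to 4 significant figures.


Eff = 332.0310 / 1929.1860 * 100
Eff = 17.21 %


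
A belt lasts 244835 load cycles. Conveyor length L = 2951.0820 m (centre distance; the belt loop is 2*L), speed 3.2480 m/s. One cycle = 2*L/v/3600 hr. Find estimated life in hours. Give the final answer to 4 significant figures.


cycle_time = 2 * 2951.0820 / 3.2480 / 3600 = 0.504769 hr
life = 244835 * 0.504769 = 123600 hours


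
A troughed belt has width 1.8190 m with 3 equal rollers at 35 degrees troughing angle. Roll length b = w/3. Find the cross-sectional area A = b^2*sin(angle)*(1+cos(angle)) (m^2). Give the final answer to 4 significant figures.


b = 1.8190/3 = 0.606333 m
A = 0.606333^2 * sin(35 deg) * (1 + cos(35 deg))
A = 0.3836 m^2


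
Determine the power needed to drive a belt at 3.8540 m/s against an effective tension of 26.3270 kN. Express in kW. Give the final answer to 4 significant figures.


P = Te * v = 26.3270 * 3.8540
P = 101.5 kW


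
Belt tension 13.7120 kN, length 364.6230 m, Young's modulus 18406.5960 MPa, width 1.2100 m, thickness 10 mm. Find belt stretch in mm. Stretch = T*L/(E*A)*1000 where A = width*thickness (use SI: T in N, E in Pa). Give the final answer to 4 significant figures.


A = 1.2100 * 0.01 = 0.01210 m^2
Stretch = 13.7120*1000 * 364.6230 / (18406.5960e6 * 0.01210) * 1000
Stretch = 22.45 mm


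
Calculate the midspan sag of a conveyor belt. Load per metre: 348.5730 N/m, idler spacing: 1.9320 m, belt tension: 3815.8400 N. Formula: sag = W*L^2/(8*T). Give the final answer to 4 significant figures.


sag = 348.5730 * 1.9320^2 / (8 * 3815.8400)
sag = 0.04262 m


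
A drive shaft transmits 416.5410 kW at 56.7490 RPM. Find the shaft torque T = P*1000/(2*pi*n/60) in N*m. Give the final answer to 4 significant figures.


omega = 2*pi*56.7490/60 = 5.94274 rad/s
T = 416.5410*1000 / 5.94274
T = 70090 N*m


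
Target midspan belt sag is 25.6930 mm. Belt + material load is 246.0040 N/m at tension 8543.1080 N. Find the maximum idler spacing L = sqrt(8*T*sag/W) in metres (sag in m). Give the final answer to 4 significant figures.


sag = 25.6930/1000 = 0.025693 m
L = sqrt(8 * 8543.1080 * 0.025693 / 246.0040)
L = 2.672 m


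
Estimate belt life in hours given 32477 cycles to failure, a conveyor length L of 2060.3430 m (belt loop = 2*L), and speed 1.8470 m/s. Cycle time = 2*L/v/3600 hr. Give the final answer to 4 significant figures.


cycle_time = 2 * 2060.3430 / 1.8470 / 3600 = 0.619727 hr
life = 32477 * 0.619727 = 20130 hours


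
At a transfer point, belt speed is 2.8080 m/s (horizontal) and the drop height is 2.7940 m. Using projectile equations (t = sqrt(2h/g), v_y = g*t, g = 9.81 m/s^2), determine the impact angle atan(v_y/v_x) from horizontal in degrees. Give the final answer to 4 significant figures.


t = sqrt(2*2.7940/9.81) = 0.754734 s
v_y = 9.81 * 0.754734 = 7.40394 m/s
angle = atan(7.40394 / 2.8080) = 69.23 deg


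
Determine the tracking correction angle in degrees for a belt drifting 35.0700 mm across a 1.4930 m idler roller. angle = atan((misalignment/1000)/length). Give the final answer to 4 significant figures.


misalign_m = 35.0700 / 1000 = 0.035070 m
angle = atan(0.035070 / 1.4930)
angle = 1.346 deg


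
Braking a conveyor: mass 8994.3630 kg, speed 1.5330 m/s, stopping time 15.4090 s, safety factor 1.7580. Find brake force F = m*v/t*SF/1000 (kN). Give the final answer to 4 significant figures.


F = 8994.3630 * 1.5330 / 15.4090 * 1.7580 / 1000
F = 1.573 kN


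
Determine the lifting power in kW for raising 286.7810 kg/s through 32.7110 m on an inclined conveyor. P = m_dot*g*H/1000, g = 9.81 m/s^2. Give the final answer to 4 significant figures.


P = 286.7810 * 9.81 * 32.7110 / 1000
P = 92.03 kW


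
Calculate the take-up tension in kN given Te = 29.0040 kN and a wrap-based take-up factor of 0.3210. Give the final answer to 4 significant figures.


T_tu = 29.0040 * 0.3210
T_tu = 9.310 kN


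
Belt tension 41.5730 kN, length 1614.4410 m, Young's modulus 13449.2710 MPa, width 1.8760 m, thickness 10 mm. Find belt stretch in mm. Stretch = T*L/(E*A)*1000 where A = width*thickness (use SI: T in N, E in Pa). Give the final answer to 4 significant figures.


A = 1.8760 * 0.01 = 0.01876 m^2
Stretch = 41.5730*1000 * 1614.4410 / (13449.2710e6 * 0.01876) * 1000
Stretch = 266.0 mm


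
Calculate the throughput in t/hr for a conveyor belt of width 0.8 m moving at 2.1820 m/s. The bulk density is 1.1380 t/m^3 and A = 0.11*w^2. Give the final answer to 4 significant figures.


A = 0.11 * 0.8^2 = 0.0704 m^2
C = 0.0704 * 2.1820 * 1.1380 * 3600
C = 629.3 t/hr


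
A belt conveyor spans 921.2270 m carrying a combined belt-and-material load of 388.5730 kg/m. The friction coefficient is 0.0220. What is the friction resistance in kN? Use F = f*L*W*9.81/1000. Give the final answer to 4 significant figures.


F = 0.0220 * 921.2270 * 388.5730 * 9.81 / 1000
F = 77.26 kN


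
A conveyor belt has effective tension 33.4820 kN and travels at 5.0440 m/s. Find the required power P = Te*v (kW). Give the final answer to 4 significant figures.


P = Te * v = 33.4820 * 5.0440
P = 168.9 kW


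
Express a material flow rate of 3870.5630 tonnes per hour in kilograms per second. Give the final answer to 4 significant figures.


m_dot = 3870.5630 * 1000 / 3600
m_dot = 1075 kg/s


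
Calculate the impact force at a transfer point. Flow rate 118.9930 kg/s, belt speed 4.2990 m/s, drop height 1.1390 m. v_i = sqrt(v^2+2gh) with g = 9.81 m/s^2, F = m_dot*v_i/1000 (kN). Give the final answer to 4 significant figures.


v_i = sqrt(4.2990^2 + 2*9.81*1.1390) = 6.38972 m/s
F = 118.9930 * 6.38972 / 1000
F = 0.7603 kN


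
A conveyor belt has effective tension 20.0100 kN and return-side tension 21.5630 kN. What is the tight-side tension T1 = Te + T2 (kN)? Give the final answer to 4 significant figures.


T1 = Te + T2 = 20.0100 + 21.5630
T1 = 41.57 kN


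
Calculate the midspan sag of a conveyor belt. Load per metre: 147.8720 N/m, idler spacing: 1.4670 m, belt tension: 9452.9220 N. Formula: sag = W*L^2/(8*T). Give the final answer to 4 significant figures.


sag = 147.8720 * 1.4670^2 / (8 * 9452.9220)
sag = 0.004208 m


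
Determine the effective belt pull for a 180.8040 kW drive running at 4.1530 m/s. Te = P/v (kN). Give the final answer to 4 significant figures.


Te = P / v = 180.8040 / 4.1530
Te = 43.54 kN


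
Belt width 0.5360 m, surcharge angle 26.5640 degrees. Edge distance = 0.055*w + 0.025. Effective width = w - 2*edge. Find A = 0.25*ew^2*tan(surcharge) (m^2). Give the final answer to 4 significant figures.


edge = 0.055*0.5360 + 0.025 = 0.05448 m
ew = 0.5360 - 2*0.05448 = 0.42704 m
A = 0.25 * 0.42704^2 * tan(26.5640 deg)
A = 0.02279 m^2
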